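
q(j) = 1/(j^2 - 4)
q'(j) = -2*j/(j^2 - 4)^2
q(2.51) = 0.43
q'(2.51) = -0.95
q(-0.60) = -0.27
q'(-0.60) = 0.09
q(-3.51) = 0.12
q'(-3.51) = 0.10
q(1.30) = -0.43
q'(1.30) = -0.49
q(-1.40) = -0.49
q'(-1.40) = 0.67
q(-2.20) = 1.19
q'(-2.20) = 6.24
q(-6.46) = 0.03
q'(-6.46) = 0.01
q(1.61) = -0.71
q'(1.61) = -1.62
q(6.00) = 0.03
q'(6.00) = -0.01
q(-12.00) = 0.01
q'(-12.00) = 0.00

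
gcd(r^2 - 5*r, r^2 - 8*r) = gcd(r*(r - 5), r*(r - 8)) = r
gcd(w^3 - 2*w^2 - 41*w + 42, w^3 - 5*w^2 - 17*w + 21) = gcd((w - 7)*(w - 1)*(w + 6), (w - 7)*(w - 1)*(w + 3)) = w^2 - 8*w + 7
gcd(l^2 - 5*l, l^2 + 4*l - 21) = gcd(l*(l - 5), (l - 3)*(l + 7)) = 1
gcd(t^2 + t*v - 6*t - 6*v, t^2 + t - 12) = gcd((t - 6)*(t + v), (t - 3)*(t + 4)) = 1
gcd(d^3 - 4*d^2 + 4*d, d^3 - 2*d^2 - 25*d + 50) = d - 2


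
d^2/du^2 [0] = 0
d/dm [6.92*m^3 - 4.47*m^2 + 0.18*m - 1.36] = 20.76*m^2 - 8.94*m + 0.18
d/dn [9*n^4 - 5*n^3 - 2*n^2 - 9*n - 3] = 36*n^3 - 15*n^2 - 4*n - 9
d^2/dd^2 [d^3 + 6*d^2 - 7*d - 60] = 6*d + 12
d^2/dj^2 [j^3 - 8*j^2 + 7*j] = 6*j - 16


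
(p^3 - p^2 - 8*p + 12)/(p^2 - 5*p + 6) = (p^2 + p - 6)/(p - 3)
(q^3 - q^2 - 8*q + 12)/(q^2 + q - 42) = (q^3 - q^2 - 8*q + 12)/(q^2 + q - 42)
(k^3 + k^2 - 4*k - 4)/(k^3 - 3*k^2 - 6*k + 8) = (k^2 - k - 2)/(k^2 - 5*k + 4)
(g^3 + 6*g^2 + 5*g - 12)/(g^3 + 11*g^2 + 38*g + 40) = (g^2 + 2*g - 3)/(g^2 + 7*g + 10)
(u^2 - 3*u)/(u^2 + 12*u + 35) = u*(u - 3)/(u^2 + 12*u + 35)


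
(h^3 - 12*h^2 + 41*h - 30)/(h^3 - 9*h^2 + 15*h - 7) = (h^2 - 11*h + 30)/(h^2 - 8*h + 7)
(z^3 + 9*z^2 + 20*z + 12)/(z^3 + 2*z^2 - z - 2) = (z + 6)/(z - 1)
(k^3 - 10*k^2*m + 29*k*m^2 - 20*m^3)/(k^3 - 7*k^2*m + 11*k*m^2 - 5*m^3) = (k - 4*m)/(k - m)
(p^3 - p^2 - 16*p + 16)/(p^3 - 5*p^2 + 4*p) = (p + 4)/p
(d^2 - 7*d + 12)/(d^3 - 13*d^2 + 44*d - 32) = (d - 3)/(d^2 - 9*d + 8)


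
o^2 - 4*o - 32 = (o - 8)*(o + 4)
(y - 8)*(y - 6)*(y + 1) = y^3 - 13*y^2 + 34*y + 48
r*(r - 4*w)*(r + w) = r^3 - 3*r^2*w - 4*r*w^2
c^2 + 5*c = c*(c + 5)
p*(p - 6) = p^2 - 6*p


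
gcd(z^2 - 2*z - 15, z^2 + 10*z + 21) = z + 3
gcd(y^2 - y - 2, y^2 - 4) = y - 2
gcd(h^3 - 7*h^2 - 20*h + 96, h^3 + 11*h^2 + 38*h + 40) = h + 4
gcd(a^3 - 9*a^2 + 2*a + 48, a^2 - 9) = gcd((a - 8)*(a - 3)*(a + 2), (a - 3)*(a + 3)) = a - 3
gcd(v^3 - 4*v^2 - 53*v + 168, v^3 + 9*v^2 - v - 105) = v^2 + 4*v - 21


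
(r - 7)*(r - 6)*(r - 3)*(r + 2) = r^4 - 14*r^3 + 49*r^2 + 36*r - 252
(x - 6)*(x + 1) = x^2 - 5*x - 6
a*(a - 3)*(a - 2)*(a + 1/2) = a^4 - 9*a^3/2 + 7*a^2/2 + 3*a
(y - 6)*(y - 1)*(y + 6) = y^3 - y^2 - 36*y + 36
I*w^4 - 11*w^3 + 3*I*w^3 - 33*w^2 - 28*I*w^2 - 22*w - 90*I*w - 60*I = (w + 2)*(w + 5*I)*(w + 6*I)*(I*w + I)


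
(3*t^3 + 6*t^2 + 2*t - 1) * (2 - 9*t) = -27*t^4 - 48*t^3 - 6*t^2 + 13*t - 2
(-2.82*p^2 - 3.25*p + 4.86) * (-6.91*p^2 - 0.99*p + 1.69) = 19.4862*p^4 + 25.2493*p^3 - 35.1309*p^2 - 10.3039*p + 8.2134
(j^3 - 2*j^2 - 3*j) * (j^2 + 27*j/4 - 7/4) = j^5 + 19*j^4/4 - 73*j^3/4 - 67*j^2/4 + 21*j/4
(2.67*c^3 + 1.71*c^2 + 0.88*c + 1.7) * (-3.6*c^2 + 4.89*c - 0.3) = -9.612*c^5 + 6.9003*c^4 + 4.3929*c^3 - 2.3298*c^2 + 8.049*c - 0.51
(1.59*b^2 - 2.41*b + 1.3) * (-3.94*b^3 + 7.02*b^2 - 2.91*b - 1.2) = -6.2646*b^5 + 20.6572*b^4 - 26.6671*b^3 + 14.2311*b^2 - 0.891*b - 1.56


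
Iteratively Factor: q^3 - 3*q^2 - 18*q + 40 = (q + 4)*(q^2 - 7*q + 10) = (q - 2)*(q + 4)*(q - 5)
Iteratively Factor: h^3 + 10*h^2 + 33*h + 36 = (h + 3)*(h^2 + 7*h + 12) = (h + 3)*(h + 4)*(h + 3)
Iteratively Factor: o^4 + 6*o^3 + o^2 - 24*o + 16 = (o + 4)*(o^3 + 2*o^2 - 7*o + 4) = (o - 1)*(o + 4)*(o^2 + 3*o - 4) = (o - 1)^2*(o + 4)*(o + 4)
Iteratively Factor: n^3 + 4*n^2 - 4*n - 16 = (n + 4)*(n^2 - 4) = (n - 2)*(n + 4)*(n + 2)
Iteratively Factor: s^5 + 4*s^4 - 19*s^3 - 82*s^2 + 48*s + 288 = (s + 4)*(s^4 - 19*s^2 - 6*s + 72) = (s - 2)*(s + 4)*(s^3 + 2*s^2 - 15*s - 36) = (s - 2)*(s + 3)*(s + 4)*(s^2 - s - 12) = (s - 4)*(s - 2)*(s + 3)*(s + 4)*(s + 3)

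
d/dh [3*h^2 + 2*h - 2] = 6*h + 2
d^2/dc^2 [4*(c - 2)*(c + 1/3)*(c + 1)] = 24*c - 16/3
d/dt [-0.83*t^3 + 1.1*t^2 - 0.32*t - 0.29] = -2.49*t^2 + 2.2*t - 0.32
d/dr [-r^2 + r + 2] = 1 - 2*r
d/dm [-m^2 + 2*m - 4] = 2 - 2*m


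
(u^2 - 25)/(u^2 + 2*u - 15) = (u - 5)/(u - 3)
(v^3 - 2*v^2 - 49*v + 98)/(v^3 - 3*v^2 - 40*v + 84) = (v + 7)/(v + 6)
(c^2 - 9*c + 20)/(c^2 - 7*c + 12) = (c - 5)/(c - 3)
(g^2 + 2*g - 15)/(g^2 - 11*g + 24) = (g + 5)/(g - 8)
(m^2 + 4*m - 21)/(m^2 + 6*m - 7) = (m - 3)/(m - 1)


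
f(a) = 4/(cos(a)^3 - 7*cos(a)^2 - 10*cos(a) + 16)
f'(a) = 4*(3*sin(a)*cos(a)^2 - 14*sin(a)*cos(a) - 10*sin(a))/(cos(a)^3 - 7*cos(a)^2 - 10*cos(a) + 16)^2 = 4*(3*cos(a)^2 - 14*cos(a) - 10)*sin(a)/(cos(a)^3 - 7*cos(a)^2 - 10*cos(a) + 16)^2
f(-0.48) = 1.72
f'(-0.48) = 6.88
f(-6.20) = 55.12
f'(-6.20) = -1323.61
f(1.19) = 0.35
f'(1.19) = -0.42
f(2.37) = 0.21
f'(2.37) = 0.01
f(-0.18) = 11.83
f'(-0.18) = 130.64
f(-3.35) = 0.22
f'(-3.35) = 0.02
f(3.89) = 0.21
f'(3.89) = -0.01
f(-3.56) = 0.22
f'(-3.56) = 0.03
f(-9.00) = 0.22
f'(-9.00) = -0.03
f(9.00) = 0.22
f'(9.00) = 0.03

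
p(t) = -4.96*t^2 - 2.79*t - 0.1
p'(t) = -9.92*t - 2.79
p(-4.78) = -100.09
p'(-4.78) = 44.63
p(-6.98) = -222.28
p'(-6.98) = 66.45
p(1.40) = -13.73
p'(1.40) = -16.68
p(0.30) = -1.38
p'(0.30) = -5.77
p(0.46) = -2.43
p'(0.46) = -7.35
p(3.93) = -87.67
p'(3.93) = -41.78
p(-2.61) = -26.61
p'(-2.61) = 23.10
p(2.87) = -48.96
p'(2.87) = -31.26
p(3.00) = -53.11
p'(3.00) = -32.55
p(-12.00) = -680.86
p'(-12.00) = 116.25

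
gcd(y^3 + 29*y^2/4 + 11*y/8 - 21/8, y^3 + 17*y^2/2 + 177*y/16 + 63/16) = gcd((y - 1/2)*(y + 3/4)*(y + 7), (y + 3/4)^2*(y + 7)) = y^2 + 31*y/4 + 21/4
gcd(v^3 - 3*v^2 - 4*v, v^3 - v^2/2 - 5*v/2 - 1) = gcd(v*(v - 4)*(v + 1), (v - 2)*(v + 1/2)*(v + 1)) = v + 1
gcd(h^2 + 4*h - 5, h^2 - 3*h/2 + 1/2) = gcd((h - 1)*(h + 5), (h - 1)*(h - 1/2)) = h - 1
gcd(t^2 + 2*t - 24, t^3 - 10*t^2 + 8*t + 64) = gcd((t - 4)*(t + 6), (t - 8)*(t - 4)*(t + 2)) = t - 4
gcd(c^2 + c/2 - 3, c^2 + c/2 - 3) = c^2 + c/2 - 3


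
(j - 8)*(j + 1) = j^2 - 7*j - 8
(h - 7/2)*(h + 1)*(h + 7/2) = h^3 + h^2 - 49*h/4 - 49/4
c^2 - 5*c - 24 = (c - 8)*(c + 3)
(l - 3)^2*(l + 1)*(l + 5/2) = l^4 - 5*l^3/2 - 19*l^2/2 + 33*l/2 + 45/2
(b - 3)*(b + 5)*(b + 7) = b^3 + 9*b^2 - b - 105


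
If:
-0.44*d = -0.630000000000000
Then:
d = 1.43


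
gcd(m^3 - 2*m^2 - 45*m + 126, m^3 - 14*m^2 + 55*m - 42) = m - 6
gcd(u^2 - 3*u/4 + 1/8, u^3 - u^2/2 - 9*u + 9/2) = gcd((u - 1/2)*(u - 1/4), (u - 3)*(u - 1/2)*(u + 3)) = u - 1/2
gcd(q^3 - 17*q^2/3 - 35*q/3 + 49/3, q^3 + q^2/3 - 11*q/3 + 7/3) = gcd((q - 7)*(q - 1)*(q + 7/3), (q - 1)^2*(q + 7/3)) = q^2 + 4*q/3 - 7/3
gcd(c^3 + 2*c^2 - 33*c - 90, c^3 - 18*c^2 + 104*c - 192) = c - 6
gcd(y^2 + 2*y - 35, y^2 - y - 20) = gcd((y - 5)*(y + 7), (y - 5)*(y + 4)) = y - 5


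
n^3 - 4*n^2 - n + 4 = (n - 4)*(n - 1)*(n + 1)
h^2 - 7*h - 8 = (h - 8)*(h + 1)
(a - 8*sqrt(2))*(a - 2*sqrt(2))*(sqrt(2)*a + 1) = sqrt(2)*a^3 - 19*a^2 + 22*sqrt(2)*a + 32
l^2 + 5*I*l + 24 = (l - 3*I)*(l + 8*I)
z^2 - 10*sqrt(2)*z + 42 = (z - 7*sqrt(2))*(z - 3*sqrt(2))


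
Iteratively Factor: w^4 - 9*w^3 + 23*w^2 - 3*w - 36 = (w + 1)*(w^3 - 10*w^2 + 33*w - 36) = (w - 3)*(w + 1)*(w^2 - 7*w + 12) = (w - 3)^2*(w + 1)*(w - 4)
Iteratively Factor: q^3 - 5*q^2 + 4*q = (q - 1)*(q^2 - 4*q) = q*(q - 1)*(q - 4)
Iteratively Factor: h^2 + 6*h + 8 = (h + 4)*(h + 2)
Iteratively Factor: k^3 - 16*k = (k + 4)*(k^2 - 4*k) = k*(k + 4)*(k - 4)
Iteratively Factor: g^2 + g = (g)*(g + 1)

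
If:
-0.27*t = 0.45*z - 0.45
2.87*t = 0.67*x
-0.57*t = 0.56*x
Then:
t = 0.00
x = 0.00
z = 1.00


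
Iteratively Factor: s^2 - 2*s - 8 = (s - 4)*(s + 2)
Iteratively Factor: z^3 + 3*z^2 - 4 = (z + 2)*(z^2 + z - 2) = (z - 1)*(z + 2)*(z + 2)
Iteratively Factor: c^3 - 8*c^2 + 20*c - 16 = (c - 2)*(c^2 - 6*c + 8) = (c - 4)*(c - 2)*(c - 2)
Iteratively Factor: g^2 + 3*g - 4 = (g - 1)*(g + 4)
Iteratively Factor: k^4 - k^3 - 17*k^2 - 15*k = (k + 1)*(k^3 - 2*k^2 - 15*k) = (k - 5)*(k + 1)*(k^2 + 3*k) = k*(k - 5)*(k + 1)*(k + 3)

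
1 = 1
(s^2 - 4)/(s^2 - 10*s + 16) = (s + 2)/(s - 8)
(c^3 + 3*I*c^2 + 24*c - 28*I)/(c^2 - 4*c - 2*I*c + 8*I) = (c^2 + 5*I*c + 14)/(c - 4)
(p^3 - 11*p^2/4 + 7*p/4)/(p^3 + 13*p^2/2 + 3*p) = (4*p^2 - 11*p + 7)/(2*(2*p^2 + 13*p + 6))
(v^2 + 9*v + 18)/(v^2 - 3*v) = (v^2 + 9*v + 18)/(v*(v - 3))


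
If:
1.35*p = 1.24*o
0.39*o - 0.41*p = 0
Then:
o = 0.00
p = 0.00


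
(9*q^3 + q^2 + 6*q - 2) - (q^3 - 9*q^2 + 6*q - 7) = 8*q^3 + 10*q^2 + 5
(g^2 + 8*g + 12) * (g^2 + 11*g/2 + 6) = g^4 + 27*g^3/2 + 62*g^2 + 114*g + 72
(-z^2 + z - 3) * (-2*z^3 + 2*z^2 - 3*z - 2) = 2*z^5 - 4*z^4 + 11*z^3 - 7*z^2 + 7*z + 6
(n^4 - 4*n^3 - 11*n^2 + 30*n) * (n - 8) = n^5 - 12*n^4 + 21*n^3 + 118*n^2 - 240*n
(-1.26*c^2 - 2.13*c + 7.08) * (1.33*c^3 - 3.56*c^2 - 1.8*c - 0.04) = -1.6758*c^5 + 1.6527*c^4 + 19.2672*c^3 - 21.3204*c^2 - 12.6588*c - 0.2832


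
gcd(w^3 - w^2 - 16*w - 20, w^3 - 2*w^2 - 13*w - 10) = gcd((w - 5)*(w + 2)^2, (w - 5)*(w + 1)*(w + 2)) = w^2 - 3*w - 10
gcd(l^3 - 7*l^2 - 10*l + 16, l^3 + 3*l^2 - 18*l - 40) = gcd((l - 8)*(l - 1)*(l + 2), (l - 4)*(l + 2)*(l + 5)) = l + 2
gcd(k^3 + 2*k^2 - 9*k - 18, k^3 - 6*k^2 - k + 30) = k^2 - k - 6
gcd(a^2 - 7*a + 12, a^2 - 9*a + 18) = a - 3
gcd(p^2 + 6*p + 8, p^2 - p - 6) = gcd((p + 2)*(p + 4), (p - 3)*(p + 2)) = p + 2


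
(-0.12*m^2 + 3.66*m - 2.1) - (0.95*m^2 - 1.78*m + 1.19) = -1.07*m^2 + 5.44*m - 3.29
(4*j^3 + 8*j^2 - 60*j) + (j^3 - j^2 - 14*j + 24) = 5*j^3 + 7*j^2 - 74*j + 24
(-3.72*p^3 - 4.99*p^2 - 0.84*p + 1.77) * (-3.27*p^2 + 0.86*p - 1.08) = 12.1644*p^5 + 13.1181*p^4 + 2.473*p^3 - 1.1211*p^2 + 2.4294*p - 1.9116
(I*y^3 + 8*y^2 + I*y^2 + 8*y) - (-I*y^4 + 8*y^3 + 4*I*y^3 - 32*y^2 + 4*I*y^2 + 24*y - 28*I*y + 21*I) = I*y^4 - 8*y^3 - 3*I*y^3 + 40*y^2 - 3*I*y^2 - 16*y + 28*I*y - 21*I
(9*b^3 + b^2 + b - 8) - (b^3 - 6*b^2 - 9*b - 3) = 8*b^3 + 7*b^2 + 10*b - 5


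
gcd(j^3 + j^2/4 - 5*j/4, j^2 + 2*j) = j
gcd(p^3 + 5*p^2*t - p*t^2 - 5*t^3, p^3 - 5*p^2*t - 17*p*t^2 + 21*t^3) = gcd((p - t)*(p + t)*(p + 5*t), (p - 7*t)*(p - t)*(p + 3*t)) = p - t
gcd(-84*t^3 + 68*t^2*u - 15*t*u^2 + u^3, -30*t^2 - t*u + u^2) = 6*t - u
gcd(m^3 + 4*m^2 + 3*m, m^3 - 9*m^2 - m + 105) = m + 3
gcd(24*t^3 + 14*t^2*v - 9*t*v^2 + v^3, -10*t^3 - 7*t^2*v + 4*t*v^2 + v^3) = t + v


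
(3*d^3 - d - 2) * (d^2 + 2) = 3*d^5 + 5*d^3 - 2*d^2 - 2*d - 4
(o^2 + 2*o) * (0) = 0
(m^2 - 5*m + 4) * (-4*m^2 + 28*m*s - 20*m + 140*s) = -4*m^4 + 28*m^3*s + 84*m^2 - 588*m*s - 80*m + 560*s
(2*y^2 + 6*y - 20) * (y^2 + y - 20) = 2*y^4 + 8*y^3 - 54*y^2 - 140*y + 400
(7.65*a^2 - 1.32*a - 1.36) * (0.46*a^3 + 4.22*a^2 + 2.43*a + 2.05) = 3.519*a^5 + 31.6758*a^4 + 12.3935*a^3 + 6.7357*a^2 - 6.0108*a - 2.788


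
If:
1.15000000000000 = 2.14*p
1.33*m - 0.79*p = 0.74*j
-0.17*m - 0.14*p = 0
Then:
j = -1.37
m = -0.44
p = 0.54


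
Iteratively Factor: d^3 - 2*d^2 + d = (d - 1)*(d^2 - d) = (d - 1)^2*(d)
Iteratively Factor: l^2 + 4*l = (l + 4)*(l)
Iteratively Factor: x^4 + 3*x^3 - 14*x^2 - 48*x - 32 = (x + 2)*(x^3 + x^2 - 16*x - 16) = (x + 1)*(x + 2)*(x^2 - 16) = (x + 1)*(x + 2)*(x + 4)*(x - 4)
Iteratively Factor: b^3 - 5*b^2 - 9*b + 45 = (b - 5)*(b^2 - 9) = (b - 5)*(b - 3)*(b + 3)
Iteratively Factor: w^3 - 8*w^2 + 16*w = (w)*(w^2 - 8*w + 16) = w*(w - 4)*(w - 4)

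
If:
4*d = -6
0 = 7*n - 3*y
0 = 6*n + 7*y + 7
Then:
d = -3/2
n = -21/67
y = -49/67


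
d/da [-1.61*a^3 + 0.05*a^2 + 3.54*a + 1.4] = -4.83*a^2 + 0.1*a + 3.54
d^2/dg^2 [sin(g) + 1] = -sin(g)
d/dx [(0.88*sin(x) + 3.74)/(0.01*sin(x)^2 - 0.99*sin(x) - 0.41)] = (-0.0088*sin(x)^2 - 0.0748*sin(x) + 3.3418)*cos(x)/(0.0001*sin(x)^4 - 0.0198*sin(x)^3 + 0.9719*sin(x)^2 + 0.8118*sin(x) + 0.1681)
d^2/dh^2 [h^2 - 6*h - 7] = 2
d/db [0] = 0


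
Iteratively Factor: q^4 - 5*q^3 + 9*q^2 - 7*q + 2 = (q - 1)*(q^3 - 4*q^2 + 5*q - 2) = (q - 2)*(q - 1)*(q^2 - 2*q + 1) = (q - 2)*(q - 1)^2*(q - 1)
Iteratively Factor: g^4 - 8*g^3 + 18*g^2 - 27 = (g + 1)*(g^3 - 9*g^2 + 27*g - 27) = (g - 3)*(g + 1)*(g^2 - 6*g + 9) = (g - 3)^2*(g + 1)*(g - 3)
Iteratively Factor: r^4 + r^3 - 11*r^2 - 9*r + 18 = (r - 1)*(r^3 + 2*r^2 - 9*r - 18) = (r - 3)*(r - 1)*(r^2 + 5*r + 6) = (r - 3)*(r - 1)*(r + 2)*(r + 3)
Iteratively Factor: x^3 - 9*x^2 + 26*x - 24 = (x - 2)*(x^2 - 7*x + 12) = (x - 3)*(x - 2)*(x - 4)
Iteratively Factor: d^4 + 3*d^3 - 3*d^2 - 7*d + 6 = (d + 2)*(d^3 + d^2 - 5*d + 3) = (d - 1)*(d + 2)*(d^2 + 2*d - 3) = (d - 1)^2*(d + 2)*(d + 3)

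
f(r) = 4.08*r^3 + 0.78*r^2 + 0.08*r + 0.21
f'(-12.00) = 1743.92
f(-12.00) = -6938.67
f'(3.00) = 114.92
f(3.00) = 117.63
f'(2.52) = 81.74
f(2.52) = 70.66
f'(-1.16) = 14.74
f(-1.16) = -5.20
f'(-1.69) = 32.40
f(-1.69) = -17.39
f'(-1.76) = 35.25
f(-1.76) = -19.76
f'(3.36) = 143.51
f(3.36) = 164.05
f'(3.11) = 123.32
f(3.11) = 130.73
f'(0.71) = 7.36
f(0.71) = 2.12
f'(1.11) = 16.89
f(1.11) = 6.84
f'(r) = 12.24*r^2 + 1.56*r + 0.08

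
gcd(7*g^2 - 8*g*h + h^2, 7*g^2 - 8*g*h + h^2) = 7*g^2 - 8*g*h + h^2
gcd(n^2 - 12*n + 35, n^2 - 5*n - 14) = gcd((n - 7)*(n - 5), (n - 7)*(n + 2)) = n - 7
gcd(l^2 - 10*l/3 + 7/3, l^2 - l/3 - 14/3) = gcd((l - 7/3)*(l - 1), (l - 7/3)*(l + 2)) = l - 7/3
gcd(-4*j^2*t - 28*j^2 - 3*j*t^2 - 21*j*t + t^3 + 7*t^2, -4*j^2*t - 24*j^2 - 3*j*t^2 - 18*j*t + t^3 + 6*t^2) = -4*j^2 - 3*j*t + t^2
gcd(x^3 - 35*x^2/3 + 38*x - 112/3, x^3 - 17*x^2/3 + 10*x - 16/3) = x^2 - 14*x/3 + 16/3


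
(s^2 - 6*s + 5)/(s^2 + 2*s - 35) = (s - 1)/(s + 7)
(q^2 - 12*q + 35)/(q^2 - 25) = (q - 7)/(q + 5)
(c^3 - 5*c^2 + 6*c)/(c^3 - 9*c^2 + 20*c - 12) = c*(c - 3)/(c^2 - 7*c + 6)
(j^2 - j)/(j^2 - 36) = j*(j - 1)/(j^2 - 36)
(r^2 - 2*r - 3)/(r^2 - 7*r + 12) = (r + 1)/(r - 4)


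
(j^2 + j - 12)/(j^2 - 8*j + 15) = (j + 4)/(j - 5)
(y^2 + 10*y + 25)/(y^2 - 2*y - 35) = (y + 5)/(y - 7)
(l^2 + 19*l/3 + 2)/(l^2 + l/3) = (l + 6)/l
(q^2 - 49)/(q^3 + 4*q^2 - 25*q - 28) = (q - 7)/(q^2 - 3*q - 4)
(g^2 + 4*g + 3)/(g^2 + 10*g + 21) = (g + 1)/(g + 7)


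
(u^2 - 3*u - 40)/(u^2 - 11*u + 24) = (u + 5)/(u - 3)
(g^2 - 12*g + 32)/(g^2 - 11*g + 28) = (g - 8)/(g - 7)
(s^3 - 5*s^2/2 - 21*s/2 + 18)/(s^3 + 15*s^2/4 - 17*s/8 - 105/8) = 4*(2*s^2 - 11*s + 12)/(8*s^2 + 6*s - 35)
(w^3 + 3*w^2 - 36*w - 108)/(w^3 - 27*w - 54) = (w + 6)/(w + 3)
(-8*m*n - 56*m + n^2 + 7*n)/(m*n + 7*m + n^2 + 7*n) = (-8*m + n)/(m + n)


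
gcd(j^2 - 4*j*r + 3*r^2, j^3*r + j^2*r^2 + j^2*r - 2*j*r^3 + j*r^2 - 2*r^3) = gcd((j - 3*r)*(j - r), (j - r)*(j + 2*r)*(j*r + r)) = -j + r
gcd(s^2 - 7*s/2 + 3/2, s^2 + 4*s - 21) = s - 3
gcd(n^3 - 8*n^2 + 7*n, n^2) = n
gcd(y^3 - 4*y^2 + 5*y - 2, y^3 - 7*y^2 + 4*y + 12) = y - 2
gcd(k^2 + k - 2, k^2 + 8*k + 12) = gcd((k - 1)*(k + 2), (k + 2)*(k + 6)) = k + 2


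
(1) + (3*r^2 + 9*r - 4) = 3*r^2 + 9*r - 3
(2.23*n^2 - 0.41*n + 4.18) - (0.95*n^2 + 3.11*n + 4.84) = 1.28*n^2 - 3.52*n - 0.66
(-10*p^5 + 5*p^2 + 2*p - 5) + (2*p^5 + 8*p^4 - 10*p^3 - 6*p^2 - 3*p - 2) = -8*p^5 + 8*p^4 - 10*p^3 - p^2 - p - 7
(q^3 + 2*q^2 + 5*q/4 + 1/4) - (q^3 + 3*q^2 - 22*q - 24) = -q^2 + 93*q/4 + 97/4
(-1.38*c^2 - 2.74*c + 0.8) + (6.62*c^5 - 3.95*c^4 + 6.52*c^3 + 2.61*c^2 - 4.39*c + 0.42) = 6.62*c^5 - 3.95*c^4 + 6.52*c^3 + 1.23*c^2 - 7.13*c + 1.22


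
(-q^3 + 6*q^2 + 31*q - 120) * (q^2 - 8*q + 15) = -q^5 + 14*q^4 - 32*q^3 - 278*q^2 + 1425*q - 1800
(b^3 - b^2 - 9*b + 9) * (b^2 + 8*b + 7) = b^5 + 7*b^4 - 10*b^3 - 70*b^2 + 9*b + 63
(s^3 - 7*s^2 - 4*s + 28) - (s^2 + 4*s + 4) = s^3 - 8*s^2 - 8*s + 24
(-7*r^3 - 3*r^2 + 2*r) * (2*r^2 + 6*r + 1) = -14*r^5 - 48*r^4 - 21*r^3 + 9*r^2 + 2*r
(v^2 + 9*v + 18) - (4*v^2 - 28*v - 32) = -3*v^2 + 37*v + 50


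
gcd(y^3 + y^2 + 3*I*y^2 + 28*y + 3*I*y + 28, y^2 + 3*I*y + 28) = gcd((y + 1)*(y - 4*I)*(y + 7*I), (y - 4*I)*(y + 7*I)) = y^2 + 3*I*y + 28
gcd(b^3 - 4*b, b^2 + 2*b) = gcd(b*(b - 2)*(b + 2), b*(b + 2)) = b^2 + 2*b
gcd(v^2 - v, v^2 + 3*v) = v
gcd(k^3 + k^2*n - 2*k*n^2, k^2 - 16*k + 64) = 1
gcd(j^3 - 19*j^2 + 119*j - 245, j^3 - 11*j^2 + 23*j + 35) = j^2 - 12*j + 35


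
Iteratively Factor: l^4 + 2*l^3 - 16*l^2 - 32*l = (l - 4)*(l^3 + 6*l^2 + 8*l) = l*(l - 4)*(l^2 + 6*l + 8) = l*(l - 4)*(l + 4)*(l + 2)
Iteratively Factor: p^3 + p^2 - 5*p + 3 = (p + 3)*(p^2 - 2*p + 1) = (p - 1)*(p + 3)*(p - 1)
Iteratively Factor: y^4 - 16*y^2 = (y + 4)*(y^3 - 4*y^2) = y*(y + 4)*(y^2 - 4*y) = y^2*(y + 4)*(y - 4)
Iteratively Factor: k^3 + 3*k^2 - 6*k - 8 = (k - 2)*(k^2 + 5*k + 4) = (k - 2)*(k + 4)*(k + 1)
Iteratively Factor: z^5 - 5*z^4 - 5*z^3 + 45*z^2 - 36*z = (z - 1)*(z^4 - 4*z^3 - 9*z^2 + 36*z) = (z - 3)*(z - 1)*(z^3 - z^2 - 12*z) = (z - 3)*(z - 1)*(z + 3)*(z^2 - 4*z) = z*(z - 3)*(z - 1)*(z + 3)*(z - 4)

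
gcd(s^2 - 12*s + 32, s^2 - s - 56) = s - 8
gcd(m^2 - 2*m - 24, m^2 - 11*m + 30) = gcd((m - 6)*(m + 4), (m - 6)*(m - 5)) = m - 6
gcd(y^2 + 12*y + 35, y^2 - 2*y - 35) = y + 5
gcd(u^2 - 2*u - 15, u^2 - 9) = u + 3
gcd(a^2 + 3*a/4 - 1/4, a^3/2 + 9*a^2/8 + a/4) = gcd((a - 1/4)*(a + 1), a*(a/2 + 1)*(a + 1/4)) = 1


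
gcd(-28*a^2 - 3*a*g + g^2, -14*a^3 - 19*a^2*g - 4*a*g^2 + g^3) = 7*a - g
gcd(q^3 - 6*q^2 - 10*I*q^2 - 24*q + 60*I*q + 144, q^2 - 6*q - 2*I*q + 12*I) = q - 6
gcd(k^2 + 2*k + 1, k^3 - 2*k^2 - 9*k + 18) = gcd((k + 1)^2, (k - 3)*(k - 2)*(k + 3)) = 1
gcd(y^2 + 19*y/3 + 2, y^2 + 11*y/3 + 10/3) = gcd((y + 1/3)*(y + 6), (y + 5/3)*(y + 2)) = 1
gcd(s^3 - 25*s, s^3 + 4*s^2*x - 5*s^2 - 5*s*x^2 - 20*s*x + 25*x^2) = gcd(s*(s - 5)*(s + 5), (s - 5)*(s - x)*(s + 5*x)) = s - 5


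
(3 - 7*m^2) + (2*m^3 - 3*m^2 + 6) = 2*m^3 - 10*m^2 + 9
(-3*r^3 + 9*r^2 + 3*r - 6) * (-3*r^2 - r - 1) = 9*r^5 - 24*r^4 - 15*r^3 + 6*r^2 + 3*r + 6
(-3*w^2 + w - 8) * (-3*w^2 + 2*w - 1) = 9*w^4 - 9*w^3 + 29*w^2 - 17*w + 8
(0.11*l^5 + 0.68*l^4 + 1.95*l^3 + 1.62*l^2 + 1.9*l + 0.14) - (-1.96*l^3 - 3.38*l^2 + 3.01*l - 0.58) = 0.11*l^5 + 0.68*l^4 + 3.91*l^3 + 5.0*l^2 - 1.11*l + 0.72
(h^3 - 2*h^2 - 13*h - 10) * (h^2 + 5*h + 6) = h^5 + 3*h^4 - 17*h^3 - 87*h^2 - 128*h - 60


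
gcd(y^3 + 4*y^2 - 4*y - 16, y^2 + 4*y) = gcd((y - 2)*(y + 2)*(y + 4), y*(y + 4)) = y + 4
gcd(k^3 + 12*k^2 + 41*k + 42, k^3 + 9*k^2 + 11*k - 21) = k^2 + 10*k + 21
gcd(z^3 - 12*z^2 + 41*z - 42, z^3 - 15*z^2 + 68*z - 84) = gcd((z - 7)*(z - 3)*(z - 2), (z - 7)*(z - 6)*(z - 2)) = z^2 - 9*z + 14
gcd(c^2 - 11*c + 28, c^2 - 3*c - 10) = 1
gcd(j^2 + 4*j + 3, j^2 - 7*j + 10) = 1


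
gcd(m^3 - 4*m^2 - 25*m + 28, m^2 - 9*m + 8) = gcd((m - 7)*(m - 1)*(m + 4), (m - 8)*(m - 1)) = m - 1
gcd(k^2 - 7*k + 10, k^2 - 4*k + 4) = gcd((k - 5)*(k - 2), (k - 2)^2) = k - 2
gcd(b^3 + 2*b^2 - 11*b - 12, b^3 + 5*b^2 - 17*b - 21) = b^2 - 2*b - 3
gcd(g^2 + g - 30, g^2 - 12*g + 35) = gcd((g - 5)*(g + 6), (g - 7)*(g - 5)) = g - 5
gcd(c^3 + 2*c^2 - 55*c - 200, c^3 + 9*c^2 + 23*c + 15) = c + 5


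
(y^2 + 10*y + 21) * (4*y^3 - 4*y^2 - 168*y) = 4*y^5 + 36*y^4 - 124*y^3 - 1764*y^2 - 3528*y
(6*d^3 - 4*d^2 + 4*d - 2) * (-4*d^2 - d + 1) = -24*d^5 + 10*d^4 - 6*d^3 + 6*d - 2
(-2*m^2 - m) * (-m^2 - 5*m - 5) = 2*m^4 + 11*m^3 + 15*m^2 + 5*m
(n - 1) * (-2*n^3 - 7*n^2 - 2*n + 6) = -2*n^4 - 5*n^3 + 5*n^2 + 8*n - 6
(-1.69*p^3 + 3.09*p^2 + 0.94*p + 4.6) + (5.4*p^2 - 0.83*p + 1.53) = -1.69*p^3 + 8.49*p^2 + 0.11*p + 6.13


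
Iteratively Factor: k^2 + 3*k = (k)*(k + 3)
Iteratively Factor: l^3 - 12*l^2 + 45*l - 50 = (l - 5)*(l^2 - 7*l + 10) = (l - 5)^2*(l - 2)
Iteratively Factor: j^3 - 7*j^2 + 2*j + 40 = (j - 5)*(j^2 - 2*j - 8) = (j - 5)*(j - 4)*(j + 2)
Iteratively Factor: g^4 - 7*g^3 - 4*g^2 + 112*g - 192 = (g - 4)*(g^3 - 3*g^2 - 16*g + 48) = (g - 4)*(g - 3)*(g^2 - 16) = (g - 4)*(g - 3)*(g + 4)*(g - 4)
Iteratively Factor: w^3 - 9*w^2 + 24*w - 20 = (w - 5)*(w^2 - 4*w + 4) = (w - 5)*(w - 2)*(w - 2)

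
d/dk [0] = 0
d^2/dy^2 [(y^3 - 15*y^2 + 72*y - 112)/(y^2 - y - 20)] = 12*(13*y^3 - 196*y^2 + 976*y - 1632)/(y^6 - 3*y^5 - 57*y^4 + 119*y^3 + 1140*y^2 - 1200*y - 8000)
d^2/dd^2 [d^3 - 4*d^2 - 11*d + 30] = 6*d - 8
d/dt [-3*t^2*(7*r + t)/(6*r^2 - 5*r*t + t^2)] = 3*t*(-t*(5*r - 2*t)*(7*r + t) + (-14*r - 3*t)*(6*r^2 - 5*r*t + t^2))/(6*r^2 - 5*r*t + t^2)^2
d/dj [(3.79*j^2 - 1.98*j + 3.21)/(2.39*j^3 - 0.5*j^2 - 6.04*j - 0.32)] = (-9.0581*j^4 + 9.4644*j^3 - 46.8973*j^2 + 0.784400000000002*j + 20.022)/(5.7121*j^6 - 2.39*j^5 - 28.6212*j^4 + 4.5104*j^3 + 36.8016*j^2 + 3.8656*j + 0.1024)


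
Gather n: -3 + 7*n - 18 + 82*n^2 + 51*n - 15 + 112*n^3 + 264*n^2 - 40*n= 112*n^3 + 346*n^2 + 18*n - 36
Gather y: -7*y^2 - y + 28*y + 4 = -7*y^2 + 27*y + 4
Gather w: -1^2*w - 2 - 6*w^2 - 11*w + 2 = -6*w^2 - 12*w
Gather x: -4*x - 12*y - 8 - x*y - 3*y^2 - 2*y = x*(-y - 4) - 3*y^2 - 14*y - 8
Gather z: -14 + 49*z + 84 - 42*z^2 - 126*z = -42*z^2 - 77*z + 70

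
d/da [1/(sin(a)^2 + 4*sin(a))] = -2*(sin(a) + 2)*cos(a)/((sin(a) + 4)^2*sin(a)^2)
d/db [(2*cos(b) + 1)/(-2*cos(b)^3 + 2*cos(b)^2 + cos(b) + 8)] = -(62*sin(b) + 2*sin(3*b) + 4*sin(4*b))/(cos(b) - 2*cos(2*b) + cos(3*b) - 18)^2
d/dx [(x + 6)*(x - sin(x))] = x - (x + 6)*(cos(x) - 1) - sin(x)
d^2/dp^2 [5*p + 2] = 0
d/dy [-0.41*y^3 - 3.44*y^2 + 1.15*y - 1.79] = -1.23*y^2 - 6.88*y + 1.15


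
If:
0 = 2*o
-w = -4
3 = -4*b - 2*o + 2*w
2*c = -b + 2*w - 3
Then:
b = 5/4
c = 15/8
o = 0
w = 4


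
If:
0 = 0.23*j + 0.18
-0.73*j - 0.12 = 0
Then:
No Solution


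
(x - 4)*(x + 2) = x^2 - 2*x - 8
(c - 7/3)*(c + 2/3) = c^2 - 5*c/3 - 14/9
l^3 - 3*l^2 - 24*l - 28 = (l - 7)*(l + 2)^2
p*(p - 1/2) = p^2 - p/2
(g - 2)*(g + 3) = g^2 + g - 6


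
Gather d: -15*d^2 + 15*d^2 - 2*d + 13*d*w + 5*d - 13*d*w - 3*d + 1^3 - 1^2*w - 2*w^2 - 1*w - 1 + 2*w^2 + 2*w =0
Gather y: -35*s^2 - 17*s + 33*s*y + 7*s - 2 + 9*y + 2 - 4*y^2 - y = -35*s^2 - 10*s - 4*y^2 + y*(33*s + 8)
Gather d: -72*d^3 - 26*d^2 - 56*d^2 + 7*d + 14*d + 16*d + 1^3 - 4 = -72*d^3 - 82*d^2 + 37*d - 3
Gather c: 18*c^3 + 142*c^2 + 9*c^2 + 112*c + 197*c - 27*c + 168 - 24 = 18*c^3 + 151*c^2 + 282*c + 144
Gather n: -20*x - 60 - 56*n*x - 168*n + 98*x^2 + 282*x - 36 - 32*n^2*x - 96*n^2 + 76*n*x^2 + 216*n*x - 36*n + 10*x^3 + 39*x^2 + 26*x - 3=n^2*(-32*x - 96) + n*(76*x^2 + 160*x - 204) + 10*x^3 + 137*x^2 + 288*x - 99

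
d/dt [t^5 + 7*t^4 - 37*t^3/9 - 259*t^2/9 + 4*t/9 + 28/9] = 5*t^4 + 28*t^3 - 37*t^2/3 - 518*t/9 + 4/9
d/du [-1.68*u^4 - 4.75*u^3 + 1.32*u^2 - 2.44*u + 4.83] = -6.72*u^3 - 14.25*u^2 + 2.64*u - 2.44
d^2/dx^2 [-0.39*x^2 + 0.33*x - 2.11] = -0.780000000000000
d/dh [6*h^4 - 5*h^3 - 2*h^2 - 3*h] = 24*h^3 - 15*h^2 - 4*h - 3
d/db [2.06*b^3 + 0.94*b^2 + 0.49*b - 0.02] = 6.18*b^2 + 1.88*b + 0.49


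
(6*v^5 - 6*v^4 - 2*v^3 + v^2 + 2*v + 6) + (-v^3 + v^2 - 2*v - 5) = 6*v^5 - 6*v^4 - 3*v^3 + 2*v^2 + 1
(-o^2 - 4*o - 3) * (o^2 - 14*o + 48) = -o^4 + 10*o^3 + 5*o^2 - 150*o - 144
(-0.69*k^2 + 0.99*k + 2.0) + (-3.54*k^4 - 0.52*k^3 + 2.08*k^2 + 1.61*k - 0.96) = -3.54*k^4 - 0.52*k^3 + 1.39*k^2 + 2.6*k + 1.04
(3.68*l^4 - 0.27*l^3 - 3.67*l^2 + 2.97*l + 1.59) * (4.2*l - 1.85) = 15.456*l^5 - 7.942*l^4 - 14.9145*l^3 + 19.2635*l^2 + 1.1835*l - 2.9415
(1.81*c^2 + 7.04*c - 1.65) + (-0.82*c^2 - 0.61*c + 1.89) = 0.99*c^2 + 6.43*c + 0.24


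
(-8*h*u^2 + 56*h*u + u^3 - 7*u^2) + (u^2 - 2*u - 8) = -8*h*u^2 + 56*h*u + u^3 - 6*u^2 - 2*u - 8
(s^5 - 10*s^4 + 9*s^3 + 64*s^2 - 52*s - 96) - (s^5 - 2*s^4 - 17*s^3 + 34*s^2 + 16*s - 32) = -8*s^4 + 26*s^3 + 30*s^2 - 68*s - 64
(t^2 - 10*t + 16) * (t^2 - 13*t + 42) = t^4 - 23*t^3 + 188*t^2 - 628*t + 672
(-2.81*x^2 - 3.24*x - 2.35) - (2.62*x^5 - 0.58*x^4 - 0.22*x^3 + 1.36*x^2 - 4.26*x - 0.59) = -2.62*x^5 + 0.58*x^4 + 0.22*x^3 - 4.17*x^2 + 1.02*x - 1.76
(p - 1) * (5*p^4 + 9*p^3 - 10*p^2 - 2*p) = 5*p^5 + 4*p^4 - 19*p^3 + 8*p^2 + 2*p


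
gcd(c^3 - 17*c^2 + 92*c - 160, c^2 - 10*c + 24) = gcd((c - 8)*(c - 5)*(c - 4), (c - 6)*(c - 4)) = c - 4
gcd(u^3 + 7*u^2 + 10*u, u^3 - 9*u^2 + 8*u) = u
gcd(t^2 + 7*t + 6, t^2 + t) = t + 1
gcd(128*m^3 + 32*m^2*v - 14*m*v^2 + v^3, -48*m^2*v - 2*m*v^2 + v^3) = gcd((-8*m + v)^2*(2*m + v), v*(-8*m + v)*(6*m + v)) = -8*m + v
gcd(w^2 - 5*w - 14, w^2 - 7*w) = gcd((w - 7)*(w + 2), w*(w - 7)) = w - 7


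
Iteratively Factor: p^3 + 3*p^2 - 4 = (p - 1)*(p^2 + 4*p + 4) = (p - 1)*(p + 2)*(p + 2)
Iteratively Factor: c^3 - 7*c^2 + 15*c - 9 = (c - 1)*(c^2 - 6*c + 9) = (c - 3)*(c - 1)*(c - 3)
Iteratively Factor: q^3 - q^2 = (q)*(q^2 - q) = q*(q - 1)*(q)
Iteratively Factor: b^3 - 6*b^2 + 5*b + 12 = (b - 4)*(b^2 - 2*b - 3) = (b - 4)*(b + 1)*(b - 3)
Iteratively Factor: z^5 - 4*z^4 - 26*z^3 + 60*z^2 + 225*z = (z + 3)*(z^4 - 7*z^3 - 5*z^2 + 75*z) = (z - 5)*(z + 3)*(z^3 - 2*z^2 - 15*z) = z*(z - 5)*(z + 3)*(z^2 - 2*z - 15) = z*(z - 5)*(z + 3)^2*(z - 5)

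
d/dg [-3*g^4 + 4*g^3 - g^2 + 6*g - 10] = -12*g^3 + 12*g^2 - 2*g + 6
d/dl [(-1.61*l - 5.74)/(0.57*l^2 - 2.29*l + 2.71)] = (0.9177*l^2 + 6.5436*l - 17.5077)/(0.3249*l^4 - 2.6106*l^3 + 8.3335*l^2 - 12.4118*l + 7.3441)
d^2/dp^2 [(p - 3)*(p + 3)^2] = 6*p + 6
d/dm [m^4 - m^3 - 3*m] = 4*m^3 - 3*m^2 - 3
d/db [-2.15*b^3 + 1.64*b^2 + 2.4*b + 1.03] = -6.45*b^2 + 3.28*b + 2.4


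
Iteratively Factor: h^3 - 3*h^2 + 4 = (h - 2)*(h^2 - h - 2) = (h - 2)^2*(h + 1)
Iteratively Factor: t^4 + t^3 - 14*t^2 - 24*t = (t + 2)*(t^3 - t^2 - 12*t) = (t + 2)*(t + 3)*(t^2 - 4*t) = t*(t + 2)*(t + 3)*(t - 4)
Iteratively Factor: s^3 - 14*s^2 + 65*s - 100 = (s - 5)*(s^2 - 9*s + 20) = (s - 5)*(s - 4)*(s - 5)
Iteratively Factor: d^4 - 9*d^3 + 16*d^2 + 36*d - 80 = (d - 4)*(d^3 - 5*d^2 - 4*d + 20) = (d - 4)*(d - 2)*(d^2 - 3*d - 10) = (d - 5)*(d - 4)*(d - 2)*(d + 2)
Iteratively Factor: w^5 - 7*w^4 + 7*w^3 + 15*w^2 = (w)*(w^4 - 7*w^3 + 7*w^2 + 15*w) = w*(w - 5)*(w^3 - 2*w^2 - 3*w) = w*(w - 5)*(w + 1)*(w^2 - 3*w) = w^2*(w - 5)*(w + 1)*(w - 3)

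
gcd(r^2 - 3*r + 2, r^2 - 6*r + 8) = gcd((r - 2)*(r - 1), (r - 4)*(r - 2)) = r - 2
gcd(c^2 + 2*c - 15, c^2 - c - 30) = c + 5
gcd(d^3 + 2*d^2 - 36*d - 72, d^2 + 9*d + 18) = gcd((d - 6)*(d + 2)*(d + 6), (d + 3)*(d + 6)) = d + 6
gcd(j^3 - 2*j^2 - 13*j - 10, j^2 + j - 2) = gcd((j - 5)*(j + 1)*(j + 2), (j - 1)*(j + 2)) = j + 2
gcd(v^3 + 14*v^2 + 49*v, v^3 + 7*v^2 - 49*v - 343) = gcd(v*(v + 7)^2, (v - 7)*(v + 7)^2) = v^2 + 14*v + 49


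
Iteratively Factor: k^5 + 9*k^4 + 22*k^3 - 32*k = (k)*(k^4 + 9*k^3 + 22*k^2 - 32) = k*(k + 2)*(k^3 + 7*k^2 + 8*k - 16) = k*(k + 2)*(k + 4)*(k^2 + 3*k - 4) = k*(k + 2)*(k + 4)^2*(k - 1)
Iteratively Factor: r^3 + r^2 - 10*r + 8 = (r + 4)*(r^2 - 3*r + 2) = (r - 1)*(r + 4)*(r - 2)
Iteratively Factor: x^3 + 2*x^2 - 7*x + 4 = (x - 1)*(x^2 + 3*x - 4) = (x - 1)^2*(x + 4)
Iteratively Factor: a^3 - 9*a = (a + 3)*(a^2 - 3*a) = a*(a + 3)*(a - 3)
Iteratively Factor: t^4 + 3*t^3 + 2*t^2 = (t + 2)*(t^3 + t^2) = (t + 1)*(t + 2)*(t^2) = t*(t + 1)*(t + 2)*(t)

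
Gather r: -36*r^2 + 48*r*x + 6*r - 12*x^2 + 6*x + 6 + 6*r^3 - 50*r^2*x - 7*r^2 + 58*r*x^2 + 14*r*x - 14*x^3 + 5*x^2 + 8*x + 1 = 6*r^3 + r^2*(-50*x - 43) + r*(58*x^2 + 62*x + 6) - 14*x^3 - 7*x^2 + 14*x + 7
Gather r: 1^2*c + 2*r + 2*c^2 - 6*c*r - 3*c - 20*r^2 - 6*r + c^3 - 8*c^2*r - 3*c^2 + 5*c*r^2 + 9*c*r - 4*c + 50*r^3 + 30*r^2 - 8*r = c^3 - c^2 - 6*c + 50*r^3 + r^2*(5*c + 10) + r*(-8*c^2 + 3*c - 12)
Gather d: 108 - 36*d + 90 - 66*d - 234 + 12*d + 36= -90*d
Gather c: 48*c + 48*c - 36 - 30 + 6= 96*c - 60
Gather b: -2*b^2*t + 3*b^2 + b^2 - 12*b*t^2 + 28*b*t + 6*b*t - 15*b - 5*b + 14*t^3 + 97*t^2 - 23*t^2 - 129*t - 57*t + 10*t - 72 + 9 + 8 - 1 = b^2*(4 - 2*t) + b*(-12*t^2 + 34*t - 20) + 14*t^3 + 74*t^2 - 176*t - 56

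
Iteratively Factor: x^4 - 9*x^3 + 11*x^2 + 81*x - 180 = (x - 4)*(x^3 - 5*x^2 - 9*x + 45) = (x - 4)*(x + 3)*(x^2 - 8*x + 15) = (x - 4)*(x - 3)*(x + 3)*(x - 5)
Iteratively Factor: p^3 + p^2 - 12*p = (p - 3)*(p^2 + 4*p) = p*(p - 3)*(p + 4)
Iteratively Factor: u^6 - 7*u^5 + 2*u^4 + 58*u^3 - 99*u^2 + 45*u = (u - 1)*(u^5 - 6*u^4 - 4*u^3 + 54*u^2 - 45*u) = u*(u - 1)*(u^4 - 6*u^3 - 4*u^2 + 54*u - 45) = u*(u - 1)^2*(u^3 - 5*u^2 - 9*u + 45) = u*(u - 3)*(u - 1)^2*(u^2 - 2*u - 15) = u*(u - 3)*(u - 1)^2*(u + 3)*(u - 5)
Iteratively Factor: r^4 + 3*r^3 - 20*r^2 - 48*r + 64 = (r - 1)*(r^3 + 4*r^2 - 16*r - 64) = (r - 1)*(r + 4)*(r^2 - 16) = (r - 1)*(r + 4)^2*(r - 4)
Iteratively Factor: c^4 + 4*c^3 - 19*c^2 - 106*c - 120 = (c + 4)*(c^3 - 19*c - 30) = (c + 3)*(c + 4)*(c^2 - 3*c - 10) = (c + 2)*(c + 3)*(c + 4)*(c - 5)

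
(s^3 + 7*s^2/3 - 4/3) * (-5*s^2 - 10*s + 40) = -5*s^5 - 65*s^4/3 + 50*s^3/3 + 100*s^2 + 40*s/3 - 160/3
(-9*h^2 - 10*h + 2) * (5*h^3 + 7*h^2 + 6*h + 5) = -45*h^5 - 113*h^4 - 114*h^3 - 91*h^2 - 38*h + 10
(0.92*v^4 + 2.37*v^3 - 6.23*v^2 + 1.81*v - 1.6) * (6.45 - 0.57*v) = -0.5244*v^5 + 4.5831*v^4 + 18.8376*v^3 - 41.2152*v^2 + 12.5865*v - 10.32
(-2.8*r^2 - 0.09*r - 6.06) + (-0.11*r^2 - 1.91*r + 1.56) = -2.91*r^2 - 2.0*r - 4.5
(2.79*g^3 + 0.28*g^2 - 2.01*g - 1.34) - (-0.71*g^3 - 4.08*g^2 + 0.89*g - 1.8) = 3.5*g^3 + 4.36*g^2 - 2.9*g + 0.46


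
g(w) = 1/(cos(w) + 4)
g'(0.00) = 0.00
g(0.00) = 0.20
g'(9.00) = 0.04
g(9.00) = 0.32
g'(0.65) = 0.03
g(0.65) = 0.21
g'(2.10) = 0.07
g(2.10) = 0.29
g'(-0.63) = -0.03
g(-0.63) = 0.21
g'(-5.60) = 0.03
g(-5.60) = 0.21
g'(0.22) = 0.01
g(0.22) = 0.20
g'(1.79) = 0.07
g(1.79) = 0.26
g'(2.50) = 0.06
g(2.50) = 0.31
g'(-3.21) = 0.01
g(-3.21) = 0.33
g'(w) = sin(w)/(cos(w) + 4)^2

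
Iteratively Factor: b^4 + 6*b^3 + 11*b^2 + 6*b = (b + 3)*(b^3 + 3*b^2 + 2*b) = (b + 1)*(b + 3)*(b^2 + 2*b) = (b + 1)*(b + 2)*(b + 3)*(b)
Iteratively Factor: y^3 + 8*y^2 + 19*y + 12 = (y + 4)*(y^2 + 4*y + 3) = (y + 3)*(y + 4)*(y + 1)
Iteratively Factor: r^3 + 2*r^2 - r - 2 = (r - 1)*(r^2 + 3*r + 2) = (r - 1)*(r + 2)*(r + 1)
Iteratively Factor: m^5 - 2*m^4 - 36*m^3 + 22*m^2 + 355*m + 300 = (m + 3)*(m^4 - 5*m^3 - 21*m^2 + 85*m + 100) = (m + 3)*(m + 4)*(m^3 - 9*m^2 + 15*m + 25) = (m + 1)*(m + 3)*(m + 4)*(m^2 - 10*m + 25) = (m - 5)*(m + 1)*(m + 3)*(m + 4)*(m - 5)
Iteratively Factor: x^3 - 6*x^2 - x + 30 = (x - 3)*(x^2 - 3*x - 10) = (x - 5)*(x - 3)*(x + 2)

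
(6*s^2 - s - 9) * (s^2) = 6*s^4 - s^3 - 9*s^2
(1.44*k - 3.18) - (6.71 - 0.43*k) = 1.87*k - 9.89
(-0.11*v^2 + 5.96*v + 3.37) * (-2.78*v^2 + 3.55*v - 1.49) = 0.3058*v^4 - 16.9593*v^3 + 11.9533*v^2 + 3.0831*v - 5.0213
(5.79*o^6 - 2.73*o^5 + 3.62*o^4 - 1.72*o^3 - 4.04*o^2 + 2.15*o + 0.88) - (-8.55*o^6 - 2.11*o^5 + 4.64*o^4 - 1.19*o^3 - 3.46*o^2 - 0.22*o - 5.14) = 14.34*o^6 - 0.62*o^5 - 1.02*o^4 - 0.53*o^3 - 0.58*o^2 + 2.37*o + 6.02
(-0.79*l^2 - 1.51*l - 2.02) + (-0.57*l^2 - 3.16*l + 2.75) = -1.36*l^2 - 4.67*l + 0.73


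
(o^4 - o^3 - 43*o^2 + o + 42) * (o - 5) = o^5 - 6*o^4 - 38*o^3 + 216*o^2 + 37*o - 210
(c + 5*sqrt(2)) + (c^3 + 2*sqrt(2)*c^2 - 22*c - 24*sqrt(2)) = c^3 + 2*sqrt(2)*c^2 - 21*c - 19*sqrt(2)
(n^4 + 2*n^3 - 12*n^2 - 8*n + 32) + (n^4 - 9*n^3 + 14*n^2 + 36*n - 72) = 2*n^4 - 7*n^3 + 2*n^2 + 28*n - 40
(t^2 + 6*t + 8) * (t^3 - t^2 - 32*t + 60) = t^5 + 5*t^4 - 30*t^3 - 140*t^2 + 104*t + 480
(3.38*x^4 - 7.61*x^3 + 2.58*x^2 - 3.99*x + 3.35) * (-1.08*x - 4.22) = -3.6504*x^5 - 6.0448*x^4 + 29.3278*x^3 - 6.5784*x^2 + 13.2198*x - 14.137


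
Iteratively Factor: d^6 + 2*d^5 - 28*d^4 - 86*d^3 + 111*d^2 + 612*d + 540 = (d - 5)*(d^5 + 7*d^4 + 7*d^3 - 51*d^2 - 144*d - 108) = (d - 5)*(d + 2)*(d^4 + 5*d^3 - 3*d^2 - 45*d - 54) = (d - 5)*(d - 3)*(d + 2)*(d^3 + 8*d^2 + 21*d + 18) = (d - 5)*(d - 3)*(d + 2)*(d + 3)*(d^2 + 5*d + 6) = (d - 5)*(d - 3)*(d + 2)^2*(d + 3)*(d + 3)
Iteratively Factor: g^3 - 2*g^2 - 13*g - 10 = (g + 2)*(g^2 - 4*g - 5) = (g + 1)*(g + 2)*(g - 5)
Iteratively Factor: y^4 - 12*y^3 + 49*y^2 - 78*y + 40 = (y - 1)*(y^3 - 11*y^2 + 38*y - 40) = (y - 2)*(y - 1)*(y^2 - 9*y + 20) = (y - 4)*(y - 2)*(y - 1)*(y - 5)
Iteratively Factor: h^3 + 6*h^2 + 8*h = (h + 4)*(h^2 + 2*h) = h*(h + 4)*(h + 2)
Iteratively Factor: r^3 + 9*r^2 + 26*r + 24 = (r + 2)*(r^2 + 7*r + 12) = (r + 2)*(r + 3)*(r + 4)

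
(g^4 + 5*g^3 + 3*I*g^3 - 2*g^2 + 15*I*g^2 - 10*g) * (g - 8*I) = g^5 + 5*g^4 - 5*I*g^4 + 22*g^3 - 25*I*g^3 + 110*g^2 + 16*I*g^2 + 80*I*g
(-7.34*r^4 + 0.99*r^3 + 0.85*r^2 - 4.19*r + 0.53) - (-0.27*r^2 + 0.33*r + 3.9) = -7.34*r^4 + 0.99*r^3 + 1.12*r^2 - 4.52*r - 3.37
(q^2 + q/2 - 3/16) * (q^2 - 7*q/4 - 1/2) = q^4 - 5*q^3/4 - 25*q^2/16 + 5*q/64 + 3/32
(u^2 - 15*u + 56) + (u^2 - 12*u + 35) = 2*u^2 - 27*u + 91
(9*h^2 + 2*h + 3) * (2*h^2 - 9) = 18*h^4 + 4*h^3 - 75*h^2 - 18*h - 27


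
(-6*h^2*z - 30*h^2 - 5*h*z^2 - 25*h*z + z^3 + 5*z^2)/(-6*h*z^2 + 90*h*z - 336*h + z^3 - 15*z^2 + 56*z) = (h*z + 5*h + z^2 + 5*z)/(z^2 - 15*z + 56)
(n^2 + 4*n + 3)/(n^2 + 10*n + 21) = (n + 1)/(n + 7)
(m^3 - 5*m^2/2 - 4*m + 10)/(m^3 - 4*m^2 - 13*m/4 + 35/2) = 2*(m - 2)/(2*m - 7)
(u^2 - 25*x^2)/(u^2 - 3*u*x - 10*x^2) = (u + 5*x)/(u + 2*x)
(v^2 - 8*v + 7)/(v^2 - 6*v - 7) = (v - 1)/(v + 1)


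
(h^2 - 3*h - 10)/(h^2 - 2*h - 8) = (h - 5)/(h - 4)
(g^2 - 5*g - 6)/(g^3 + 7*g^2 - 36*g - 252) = (g + 1)/(g^2 + 13*g + 42)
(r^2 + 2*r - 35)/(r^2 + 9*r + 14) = (r - 5)/(r + 2)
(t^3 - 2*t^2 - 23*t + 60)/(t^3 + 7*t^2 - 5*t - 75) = (t - 4)/(t + 5)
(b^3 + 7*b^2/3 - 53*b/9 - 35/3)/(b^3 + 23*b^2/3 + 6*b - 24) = (9*b^2 - 6*b - 35)/(3*(3*b^2 + 14*b - 24))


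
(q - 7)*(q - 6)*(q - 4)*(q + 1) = q^4 - 16*q^3 + 77*q^2 - 74*q - 168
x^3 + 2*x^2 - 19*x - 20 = (x - 4)*(x + 1)*(x + 5)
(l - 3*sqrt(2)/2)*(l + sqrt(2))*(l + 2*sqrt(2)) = l^3 + 3*sqrt(2)*l^2/2 - 5*l - 6*sqrt(2)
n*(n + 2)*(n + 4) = n^3 + 6*n^2 + 8*n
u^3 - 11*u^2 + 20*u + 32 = (u - 8)*(u - 4)*(u + 1)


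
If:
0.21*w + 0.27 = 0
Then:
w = -1.29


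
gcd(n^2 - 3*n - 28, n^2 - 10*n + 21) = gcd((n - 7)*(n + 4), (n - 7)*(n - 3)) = n - 7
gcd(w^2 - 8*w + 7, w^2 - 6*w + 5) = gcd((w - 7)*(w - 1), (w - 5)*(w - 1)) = w - 1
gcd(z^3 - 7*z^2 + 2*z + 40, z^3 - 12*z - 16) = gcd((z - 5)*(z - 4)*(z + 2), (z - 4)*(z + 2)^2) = z^2 - 2*z - 8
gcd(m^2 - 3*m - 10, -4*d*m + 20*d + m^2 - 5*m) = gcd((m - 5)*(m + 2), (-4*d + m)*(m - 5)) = m - 5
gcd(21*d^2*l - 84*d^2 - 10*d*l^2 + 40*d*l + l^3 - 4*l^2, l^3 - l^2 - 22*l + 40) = l - 4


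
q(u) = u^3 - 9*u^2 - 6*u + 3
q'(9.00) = 75.00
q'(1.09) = -22.06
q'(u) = 3*u^2 - 18*u - 6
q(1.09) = -12.94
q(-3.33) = -113.75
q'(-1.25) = 21.19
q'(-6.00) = 210.00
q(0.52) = -2.41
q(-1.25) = -5.52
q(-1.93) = -26.13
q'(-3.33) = 87.21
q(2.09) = -39.72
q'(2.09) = -30.52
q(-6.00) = -501.00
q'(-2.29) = 50.95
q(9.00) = -51.00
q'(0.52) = -14.55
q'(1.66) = -27.61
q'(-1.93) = 39.91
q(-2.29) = -42.47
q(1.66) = -27.19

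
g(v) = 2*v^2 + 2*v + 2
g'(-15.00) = -58.00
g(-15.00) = 422.00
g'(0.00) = 2.00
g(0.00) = 2.00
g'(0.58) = 4.32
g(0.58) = 3.83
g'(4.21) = 18.84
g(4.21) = 45.87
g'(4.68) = 20.72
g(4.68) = 55.16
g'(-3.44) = -11.76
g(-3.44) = 18.79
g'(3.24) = 14.96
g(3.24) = 29.48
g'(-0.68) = -0.72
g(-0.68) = 1.56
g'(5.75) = 25.00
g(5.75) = 79.62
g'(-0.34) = 0.64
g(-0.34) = 1.55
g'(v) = 4*v + 2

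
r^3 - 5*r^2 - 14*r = r*(r - 7)*(r + 2)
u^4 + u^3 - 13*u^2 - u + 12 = (u - 3)*(u - 1)*(u + 1)*(u + 4)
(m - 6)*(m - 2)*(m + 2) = m^3 - 6*m^2 - 4*m + 24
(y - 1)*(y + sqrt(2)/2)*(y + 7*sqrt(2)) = y^3 - y^2 + 15*sqrt(2)*y^2/2 - 15*sqrt(2)*y/2 + 7*y - 7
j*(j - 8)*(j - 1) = j^3 - 9*j^2 + 8*j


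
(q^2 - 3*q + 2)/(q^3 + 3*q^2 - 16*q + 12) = 1/(q + 6)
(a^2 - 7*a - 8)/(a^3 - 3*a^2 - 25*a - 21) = (a - 8)/(a^2 - 4*a - 21)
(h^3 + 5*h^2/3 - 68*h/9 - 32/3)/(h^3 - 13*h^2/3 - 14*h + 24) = (9*h^2 - 12*h - 32)/(3*(3*h^2 - 22*h + 24))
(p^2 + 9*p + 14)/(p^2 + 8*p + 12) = (p + 7)/(p + 6)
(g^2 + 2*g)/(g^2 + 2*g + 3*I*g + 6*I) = g/(g + 3*I)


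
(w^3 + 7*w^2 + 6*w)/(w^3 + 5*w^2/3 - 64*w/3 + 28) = 3*w*(w + 1)/(3*w^2 - 13*w + 14)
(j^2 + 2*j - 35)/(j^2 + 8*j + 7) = (j - 5)/(j + 1)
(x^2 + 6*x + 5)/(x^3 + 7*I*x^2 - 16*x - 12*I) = (x^2 + 6*x + 5)/(x^3 + 7*I*x^2 - 16*x - 12*I)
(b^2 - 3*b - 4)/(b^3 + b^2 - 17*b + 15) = (b^2 - 3*b - 4)/(b^3 + b^2 - 17*b + 15)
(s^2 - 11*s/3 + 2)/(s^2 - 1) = (s^2 - 11*s/3 + 2)/(s^2 - 1)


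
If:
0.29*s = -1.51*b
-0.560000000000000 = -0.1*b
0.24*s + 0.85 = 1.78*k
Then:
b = 5.60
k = -3.45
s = -29.16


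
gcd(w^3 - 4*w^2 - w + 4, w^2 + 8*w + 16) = 1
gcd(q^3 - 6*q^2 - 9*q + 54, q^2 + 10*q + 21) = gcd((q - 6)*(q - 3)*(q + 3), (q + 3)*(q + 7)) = q + 3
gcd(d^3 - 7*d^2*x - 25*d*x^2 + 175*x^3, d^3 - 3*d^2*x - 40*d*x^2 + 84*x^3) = -d + 7*x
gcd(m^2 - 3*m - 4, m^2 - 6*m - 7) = m + 1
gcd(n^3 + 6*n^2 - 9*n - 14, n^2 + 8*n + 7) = n^2 + 8*n + 7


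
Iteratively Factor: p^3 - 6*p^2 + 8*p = (p)*(p^2 - 6*p + 8) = p*(p - 2)*(p - 4)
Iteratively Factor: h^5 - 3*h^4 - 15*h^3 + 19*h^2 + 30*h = (h)*(h^4 - 3*h^3 - 15*h^2 + 19*h + 30) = h*(h - 5)*(h^3 + 2*h^2 - 5*h - 6) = h*(h - 5)*(h + 1)*(h^2 + h - 6) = h*(h - 5)*(h + 1)*(h + 3)*(h - 2)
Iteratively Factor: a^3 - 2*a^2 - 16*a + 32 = (a - 4)*(a^2 + 2*a - 8) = (a - 4)*(a - 2)*(a + 4)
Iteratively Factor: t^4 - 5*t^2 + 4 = (t - 2)*(t^3 + 2*t^2 - t - 2) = (t - 2)*(t - 1)*(t^2 + 3*t + 2) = (t - 2)*(t - 1)*(t + 1)*(t + 2)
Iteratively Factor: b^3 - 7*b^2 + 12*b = (b - 4)*(b^2 - 3*b) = b*(b - 4)*(b - 3)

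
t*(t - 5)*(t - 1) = t^3 - 6*t^2 + 5*t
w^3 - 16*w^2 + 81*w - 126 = (w - 7)*(w - 6)*(w - 3)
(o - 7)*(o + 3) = o^2 - 4*o - 21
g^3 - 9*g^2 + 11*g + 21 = (g - 7)*(g - 3)*(g + 1)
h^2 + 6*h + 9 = (h + 3)^2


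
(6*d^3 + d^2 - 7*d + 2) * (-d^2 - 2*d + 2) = -6*d^5 - 13*d^4 + 17*d^3 + 14*d^2 - 18*d + 4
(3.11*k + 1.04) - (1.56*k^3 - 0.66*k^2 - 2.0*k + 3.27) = -1.56*k^3 + 0.66*k^2 + 5.11*k - 2.23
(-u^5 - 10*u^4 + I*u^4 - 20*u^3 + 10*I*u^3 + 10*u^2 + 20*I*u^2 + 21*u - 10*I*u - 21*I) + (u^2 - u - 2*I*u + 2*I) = -u^5 - 10*u^4 + I*u^4 - 20*u^3 + 10*I*u^3 + 11*u^2 + 20*I*u^2 + 20*u - 12*I*u - 19*I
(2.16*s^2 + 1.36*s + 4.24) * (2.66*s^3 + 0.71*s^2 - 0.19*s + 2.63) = 5.7456*s^5 + 5.1512*s^4 + 11.8336*s^3 + 8.4328*s^2 + 2.7712*s + 11.1512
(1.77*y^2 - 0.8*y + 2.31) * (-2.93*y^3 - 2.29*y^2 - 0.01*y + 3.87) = -5.1861*y^5 - 1.7093*y^4 - 4.954*y^3 + 1.568*y^2 - 3.1191*y + 8.9397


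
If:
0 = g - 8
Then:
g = 8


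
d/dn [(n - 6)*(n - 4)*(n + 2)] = 3*n^2 - 16*n + 4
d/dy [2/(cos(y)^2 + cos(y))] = 2*(sin(y)/cos(y)^2 + 2*tan(y))/(cos(y) + 1)^2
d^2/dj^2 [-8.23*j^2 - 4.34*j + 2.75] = -16.4600000000000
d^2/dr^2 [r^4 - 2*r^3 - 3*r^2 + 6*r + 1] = 12*r^2 - 12*r - 6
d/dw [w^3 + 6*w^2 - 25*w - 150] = 3*w^2 + 12*w - 25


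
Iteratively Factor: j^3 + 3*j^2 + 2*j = (j + 1)*(j^2 + 2*j) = j*(j + 1)*(j + 2)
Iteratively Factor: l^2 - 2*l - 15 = (l - 5)*(l + 3)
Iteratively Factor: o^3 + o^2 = (o + 1)*(o^2) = o*(o + 1)*(o)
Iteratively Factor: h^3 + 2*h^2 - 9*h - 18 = (h + 3)*(h^2 - h - 6) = (h + 2)*(h + 3)*(h - 3)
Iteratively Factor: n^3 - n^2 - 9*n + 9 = (n - 1)*(n^2 - 9) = (n - 1)*(n + 3)*(n - 3)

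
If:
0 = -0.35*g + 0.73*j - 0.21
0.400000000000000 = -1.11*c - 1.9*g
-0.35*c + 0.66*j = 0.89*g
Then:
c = 20.82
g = -12.37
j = -5.64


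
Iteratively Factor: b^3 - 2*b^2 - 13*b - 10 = (b - 5)*(b^2 + 3*b + 2) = (b - 5)*(b + 1)*(b + 2)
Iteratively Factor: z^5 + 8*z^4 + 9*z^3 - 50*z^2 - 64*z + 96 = (z - 1)*(z^4 + 9*z^3 + 18*z^2 - 32*z - 96) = (z - 1)*(z + 4)*(z^3 + 5*z^2 - 2*z - 24) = (z - 1)*(z + 4)^2*(z^2 + z - 6) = (z - 1)*(z + 3)*(z + 4)^2*(z - 2)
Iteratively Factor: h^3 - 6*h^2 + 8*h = (h - 4)*(h^2 - 2*h) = h*(h - 4)*(h - 2)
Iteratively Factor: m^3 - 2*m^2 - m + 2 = (m + 1)*(m^2 - 3*m + 2) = (m - 2)*(m + 1)*(m - 1)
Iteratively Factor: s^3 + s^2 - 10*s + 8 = (s - 1)*(s^2 + 2*s - 8) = (s - 1)*(s + 4)*(s - 2)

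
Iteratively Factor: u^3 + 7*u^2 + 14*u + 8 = (u + 4)*(u^2 + 3*u + 2) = (u + 2)*(u + 4)*(u + 1)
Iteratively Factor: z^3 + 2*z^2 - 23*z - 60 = (z + 4)*(z^2 - 2*z - 15) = (z - 5)*(z + 4)*(z + 3)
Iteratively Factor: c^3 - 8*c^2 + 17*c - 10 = (c - 5)*(c^2 - 3*c + 2) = (c - 5)*(c - 2)*(c - 1)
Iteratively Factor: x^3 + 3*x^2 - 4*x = (x)*(x^2 + 3*x - 4) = x*(x - 1)*(x + 4)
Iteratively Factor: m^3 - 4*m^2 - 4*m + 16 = (m - 4)*(m^2 - 4) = (m - 4)*(m + 2)*(m - 2)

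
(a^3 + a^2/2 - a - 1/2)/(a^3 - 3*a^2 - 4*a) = (2*a^2 - a - 1)/(2*a*(a - 4))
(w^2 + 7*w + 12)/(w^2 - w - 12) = (w + 4)/(w - 4)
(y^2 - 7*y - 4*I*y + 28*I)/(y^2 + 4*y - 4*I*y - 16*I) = (y - 7)/(y + 4)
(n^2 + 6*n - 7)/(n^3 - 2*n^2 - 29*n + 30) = (n + 7)/(n^2 - n - 30)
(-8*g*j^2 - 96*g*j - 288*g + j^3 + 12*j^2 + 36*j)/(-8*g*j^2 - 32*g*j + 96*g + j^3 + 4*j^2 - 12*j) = (j + 6)/(j - 2)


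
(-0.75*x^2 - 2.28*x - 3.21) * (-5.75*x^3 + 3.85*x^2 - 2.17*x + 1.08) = 4.3125*x^5 + 10.2225*x^4 + 11.307*x^3 - 8.2209*x^2 + 4.5033*x - 3.4668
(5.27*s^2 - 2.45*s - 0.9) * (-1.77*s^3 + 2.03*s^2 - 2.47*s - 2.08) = -9.3279*s^5 + 15.0346*s^4 - 16.3974*s^3 - 6.7371*s^2 + 7.319*s + 1.872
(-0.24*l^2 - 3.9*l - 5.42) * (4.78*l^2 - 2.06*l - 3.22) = -1.1472*l^4 - 18.1476*l^3 - 17.1008*l^2 + 23.7232*l + 17.4524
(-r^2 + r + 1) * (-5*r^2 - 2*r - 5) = 5*r^4 - 3*r^3 - 2*r^2 - 7*r - 5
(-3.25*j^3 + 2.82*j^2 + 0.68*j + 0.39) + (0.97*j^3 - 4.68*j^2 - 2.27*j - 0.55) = -2.28*j^3 - 1.86*j^2 - 1.59*j - 0.16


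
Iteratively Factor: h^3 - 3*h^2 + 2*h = (h - 1)*(h^2 - 2*h) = h*(h - 1)*(h - 2)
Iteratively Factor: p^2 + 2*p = (p + 2)*(p)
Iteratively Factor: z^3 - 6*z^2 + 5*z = (z - 1)*(z^2 - 5*z) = (z - 5)*(z - 1)*(z)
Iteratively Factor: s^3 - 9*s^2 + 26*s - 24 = (s - 2)*(s^2 - 7*s + 12) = (s - 4)*(s - 2)*(s - 3)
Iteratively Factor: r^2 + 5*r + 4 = (r + 4)*(r + 1)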